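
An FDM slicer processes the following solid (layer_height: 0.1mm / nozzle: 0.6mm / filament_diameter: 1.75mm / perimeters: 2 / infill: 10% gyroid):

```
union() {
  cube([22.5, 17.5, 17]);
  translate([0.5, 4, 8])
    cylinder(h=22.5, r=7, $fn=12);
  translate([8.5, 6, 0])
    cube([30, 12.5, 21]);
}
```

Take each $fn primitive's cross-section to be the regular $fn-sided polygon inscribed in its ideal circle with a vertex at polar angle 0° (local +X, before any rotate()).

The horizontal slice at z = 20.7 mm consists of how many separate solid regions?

2

At z = 20.7 mm: the cube is not intersected at this z (z outside [0, 17]); the r=7 cylinder at (0.5, 4) gives a regular 12-gon of circumradius 7 (constant along its height); the 30×12.5 cube at (8.5, 6) contributes its full rectangle; Taking the union: the 2 present regions are separate (no shared area or edge), so areas and boundary lengths simply add and each stays a separate island — 2 connected regions. The result has 2 disconnected regions.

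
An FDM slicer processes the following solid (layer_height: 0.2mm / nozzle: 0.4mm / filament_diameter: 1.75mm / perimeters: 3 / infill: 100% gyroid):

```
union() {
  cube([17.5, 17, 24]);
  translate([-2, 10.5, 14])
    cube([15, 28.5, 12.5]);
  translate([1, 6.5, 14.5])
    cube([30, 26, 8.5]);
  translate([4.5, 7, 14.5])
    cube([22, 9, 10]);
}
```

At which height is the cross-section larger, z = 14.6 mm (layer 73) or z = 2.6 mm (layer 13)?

layer 73 (z = 14.6 mm)

Layer 73 (z = 14.6): the cube (footprint 17.5×17) is included at this height (area 297.50 mm²); the cube at (-2, 10.5) is present — its section is the full 15×28.5 rectangle (area 427.50 mm²); the cube at (1, 6.5) is present — its section is the full 30×26 rectangle (area 780.00 mm²); the 22×9 cube at (4.5, 7) contributes its full rectangle (area 198.00 mm²); Taking the union: the regions partially overlap — summed areas 1703.00 mm² minus the doubly-counted overlap 641.75 mm² gives 1061.25 mm² — area = 1061.25 mm². So its area = 1061.25 mm². Layer 13 (z = 2.6): the cube is present — its section is the full 17.5×17 rectangle (area 297.50 mm²); the cube at (-2, 10.5) is absent (z outside [14, 26.5]); the cube at (1, 6.5) is not intersected at this z (z outside [14.5, 23]); the cube at (4.5, 7) is absent (z outside [14.5, 24.5]); Merging all regions: only the 17.5×17 cube is present, so the union is just that shape — area = 297.50 mm². So its area = 297.50 mm². Layer 73 is larger (1061.25 vs 297.50 mm²).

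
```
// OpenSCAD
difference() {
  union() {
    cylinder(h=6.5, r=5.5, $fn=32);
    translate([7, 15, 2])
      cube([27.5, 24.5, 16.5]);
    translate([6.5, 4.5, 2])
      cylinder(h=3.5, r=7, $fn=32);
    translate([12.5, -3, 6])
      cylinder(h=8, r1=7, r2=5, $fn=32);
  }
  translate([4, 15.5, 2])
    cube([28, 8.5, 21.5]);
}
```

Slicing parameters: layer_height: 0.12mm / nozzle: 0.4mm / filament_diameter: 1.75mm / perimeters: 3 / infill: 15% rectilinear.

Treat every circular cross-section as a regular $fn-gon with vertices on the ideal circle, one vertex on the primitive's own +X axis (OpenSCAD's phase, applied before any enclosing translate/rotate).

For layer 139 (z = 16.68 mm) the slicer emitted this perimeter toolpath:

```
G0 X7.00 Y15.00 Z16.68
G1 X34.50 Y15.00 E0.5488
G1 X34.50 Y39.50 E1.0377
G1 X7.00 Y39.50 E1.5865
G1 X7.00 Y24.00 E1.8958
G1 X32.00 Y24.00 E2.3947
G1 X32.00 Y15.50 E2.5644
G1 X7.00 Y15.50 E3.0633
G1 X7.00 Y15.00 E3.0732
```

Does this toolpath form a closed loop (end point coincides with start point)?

Start point (G0): (7.00, 15.00). End point (last G1): the path returns to the start — closed.

yes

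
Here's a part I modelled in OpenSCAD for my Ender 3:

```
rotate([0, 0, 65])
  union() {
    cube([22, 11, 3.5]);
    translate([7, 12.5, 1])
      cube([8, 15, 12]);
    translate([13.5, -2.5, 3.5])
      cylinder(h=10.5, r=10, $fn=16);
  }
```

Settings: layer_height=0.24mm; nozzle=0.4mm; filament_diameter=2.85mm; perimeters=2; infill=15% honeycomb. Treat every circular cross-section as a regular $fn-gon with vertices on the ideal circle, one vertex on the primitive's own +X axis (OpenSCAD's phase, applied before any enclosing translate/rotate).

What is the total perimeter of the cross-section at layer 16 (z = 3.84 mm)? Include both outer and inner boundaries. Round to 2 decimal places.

108.43 mm

At z = 3.84 mm: the cube is absent (z outside [0, 3.5]); the cube at (7, 12.5) is present — its section is the full 8×15 rectangle (perimeter 46.00 mm); the cylinder at (13.5, -2.5): section is a regular 16-gon, circumradius r=10 (perimeter = 2·16·10.000·sin(180°/16) = 62.43 mm); Merging all regions: the 2 present regions are separate (no shared area or edge), so areas and boundary lengths simply add and each stays a separate island — boundary = 108.43 mm; (rotated 65° about Z; rotation is an isometry so areas/perimeters/island counts are preserved). Overall, the cross-section has 2 separate islands. Total boundary length (outer) = 108.43 mm.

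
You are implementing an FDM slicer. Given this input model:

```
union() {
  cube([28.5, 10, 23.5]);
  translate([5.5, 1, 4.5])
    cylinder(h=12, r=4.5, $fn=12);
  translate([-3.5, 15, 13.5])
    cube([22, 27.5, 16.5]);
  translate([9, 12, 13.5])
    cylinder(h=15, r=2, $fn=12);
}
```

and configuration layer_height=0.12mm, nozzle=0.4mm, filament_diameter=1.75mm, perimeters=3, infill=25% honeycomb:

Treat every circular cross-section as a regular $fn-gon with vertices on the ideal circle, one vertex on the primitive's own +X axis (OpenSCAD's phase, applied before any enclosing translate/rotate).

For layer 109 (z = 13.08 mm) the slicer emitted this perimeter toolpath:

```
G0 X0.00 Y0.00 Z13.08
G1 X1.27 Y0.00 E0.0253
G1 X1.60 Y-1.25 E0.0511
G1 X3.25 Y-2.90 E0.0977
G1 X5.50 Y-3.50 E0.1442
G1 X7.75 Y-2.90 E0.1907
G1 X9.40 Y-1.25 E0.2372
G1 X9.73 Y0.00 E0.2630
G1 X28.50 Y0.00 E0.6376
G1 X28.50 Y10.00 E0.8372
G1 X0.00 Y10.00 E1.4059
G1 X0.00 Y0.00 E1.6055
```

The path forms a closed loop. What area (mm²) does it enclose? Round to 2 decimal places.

Apply the shoelace formula to the sequence of (X, Y) vertices; enclosed area = 306.66 mm².

306.66 mm²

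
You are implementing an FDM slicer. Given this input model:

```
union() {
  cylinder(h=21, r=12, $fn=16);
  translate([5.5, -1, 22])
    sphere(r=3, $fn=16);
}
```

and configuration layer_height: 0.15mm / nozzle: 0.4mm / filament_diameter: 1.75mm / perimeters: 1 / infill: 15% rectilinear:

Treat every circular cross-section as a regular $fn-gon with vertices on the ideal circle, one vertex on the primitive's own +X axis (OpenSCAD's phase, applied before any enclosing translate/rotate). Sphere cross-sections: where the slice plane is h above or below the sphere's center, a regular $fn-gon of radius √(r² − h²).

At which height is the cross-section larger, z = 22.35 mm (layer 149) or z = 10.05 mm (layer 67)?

layer 67 (z = 10.05 mm)

Layer 149 (z = 22.35): the cylinder does not reach this height (z outside [0, 21]); the r=3 sphere at (5.5, -1) slices to a regular 16-gon of circumradius 2.980 (√(r²−h²) with h=0.35 from center) (area = (16/2)·2.980²·sin(360°/16) = 27.18 mm²); Taking the union: only the r=3 sphere at (5.5, -1) is present, so the union is just that shape — area = 27.18 mm². So its area = 27.18 mm². Layer 67 (z = 10.05): the r=12 cylinder contributes a regular 16-gon of circumradius 12 (area = (16/2)·12.000²·sin(360°/16) = 440.85 mm²); the sphere at (5.5, -1) is absent (|z−center|=11.950 > r=3); Merging all regions: only the r=12 cylinder is present, so the union is just that shape — area = 440.85 mm². So its area = 440.85 mm². Layer 67 is larger (440.85 vs 27.18 mm²).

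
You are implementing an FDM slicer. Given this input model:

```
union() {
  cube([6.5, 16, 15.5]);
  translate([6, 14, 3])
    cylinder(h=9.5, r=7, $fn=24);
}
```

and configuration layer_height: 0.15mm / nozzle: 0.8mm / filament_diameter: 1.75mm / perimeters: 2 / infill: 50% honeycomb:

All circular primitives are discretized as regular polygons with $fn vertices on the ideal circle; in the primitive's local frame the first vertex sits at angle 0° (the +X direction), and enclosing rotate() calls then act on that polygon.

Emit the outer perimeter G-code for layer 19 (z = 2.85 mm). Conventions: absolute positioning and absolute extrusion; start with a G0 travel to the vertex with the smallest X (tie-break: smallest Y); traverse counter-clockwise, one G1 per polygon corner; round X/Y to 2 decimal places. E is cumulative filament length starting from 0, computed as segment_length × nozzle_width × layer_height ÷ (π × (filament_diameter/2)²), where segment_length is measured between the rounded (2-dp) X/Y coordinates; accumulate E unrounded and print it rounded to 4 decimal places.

G0 X0.00 Y0.00 Z2.85
G1 X6.50 Y0.00 E0.3243
G1 X6.50 Y16.00 E1.1225
G1 X0.00 Y16.00 E1.4468
G1 X0.00 Y0.00 E2.2451

At z = 2.85 mm: the cube (footprint 6.5×16) is included at this height; the cylinder at (6, 14) is not intersected at this z (z outside [3, 12.5]); Combining (union): only the 6.5×16 cube is present, so the union is just that shape — 1 connected region. The outline is a single polygon with 4 vertices. Extrusion per mm of travel: 0.8 × 0.15 / (π × 0.875²) = 0.049890. Accumulating E over each segment gives final E = 2.2451.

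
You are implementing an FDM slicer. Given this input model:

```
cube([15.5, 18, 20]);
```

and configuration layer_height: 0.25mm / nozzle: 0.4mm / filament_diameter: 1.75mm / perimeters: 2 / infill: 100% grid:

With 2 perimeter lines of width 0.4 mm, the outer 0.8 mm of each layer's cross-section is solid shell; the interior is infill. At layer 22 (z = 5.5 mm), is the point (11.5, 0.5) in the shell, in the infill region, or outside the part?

shell

At z = 5.5 mm: the cube is present — its section is the full 15.5×18 rectangle. Overall, the cross-section is a single solid region. The nearest boundary edge runs (0.00, 0.00)→(15.50, 0.00); distance from the point to it = 0.50 mm. The point is inside the cross-section, 0.50 mm from the nearest boundary — within the 0.8 mm shell band (2 × 0.4).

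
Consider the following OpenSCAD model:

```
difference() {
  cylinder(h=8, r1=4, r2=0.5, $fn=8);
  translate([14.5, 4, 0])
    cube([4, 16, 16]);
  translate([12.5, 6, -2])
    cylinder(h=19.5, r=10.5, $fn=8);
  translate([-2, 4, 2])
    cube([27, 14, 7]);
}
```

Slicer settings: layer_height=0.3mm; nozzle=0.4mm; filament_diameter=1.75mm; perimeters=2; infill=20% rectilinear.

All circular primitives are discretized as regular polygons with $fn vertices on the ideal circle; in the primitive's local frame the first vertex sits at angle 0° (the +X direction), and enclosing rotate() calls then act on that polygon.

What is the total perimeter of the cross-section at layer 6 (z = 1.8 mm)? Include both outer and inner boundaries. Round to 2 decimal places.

At z = 1.8 mm: the cone (r1=4→r2=0.5) has section circumradius 3.212 here — a regular 8-gon (perimeter = 2·8·3.212·sin(180°/8) = 19.67 mm); the cube at (14.5, 4) is present — its section is the full 4×16 rectangle (perimeter 40.00 mm); the cylinder at (12.5, 6): section is a regular 8-gon, circumradius r=10.5 (perimeter = 2·8·10.500·sin(180°/8) = 64.29 mm); the cube at (-2, 4) is not intersected at this z (z outside [2, 9]); Subtracting the remaining from the first: starting from the cone, the 4×16 cube at (14.5, 4) misses the remaining region (no effect); the r=10.5 cylinder at (12.5, 6) misses the remaining region (no effect) — boundary = 19.67 mm. Overall, the cross-section is a single solid region. Total boundary length (outer) = 19.67 mm.

19.67 mm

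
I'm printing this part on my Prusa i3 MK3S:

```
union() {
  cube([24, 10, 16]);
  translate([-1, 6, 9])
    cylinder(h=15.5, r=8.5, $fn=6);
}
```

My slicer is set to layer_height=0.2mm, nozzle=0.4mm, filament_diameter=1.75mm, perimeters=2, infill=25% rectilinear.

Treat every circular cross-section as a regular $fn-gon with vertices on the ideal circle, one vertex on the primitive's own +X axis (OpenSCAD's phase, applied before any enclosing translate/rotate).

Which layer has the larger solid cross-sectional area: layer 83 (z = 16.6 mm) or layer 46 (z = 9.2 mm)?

Layer 83 (z = 16.6): the cube does not reach this height (z outside [0, 16]); the r=8.5 cylinder at (-1, 6) contributes a regular 6-gon of circumradius 8.5 (area = (6/2)·8.500²·sin(360°/6) = 187.71 mm²); Combining (union): only the r=8.5 cylinder at (-1, 6) is present, so the union is just that shape — area = 187.71 mm². So its area = 187.71 mm². Layer 46 (z = 9.2): the cube is present — its section is the full 24×10 rectangle (area 240.00 mm²); the r=8.5 cylinder at (-1, 6) contributes a regular 6-gon of circumradius 8.5 (area = (6/2)·8.500²·sin(360°/6) = 187.71 mm²); Taking the union: the regions partially overlap — summed areas 427.71 mm² minus the doubly-counted overlap 59.99 mm² gives 367.72 mm² — area = 367.72 mm². So its area = 367.72 mm². Layer 46 is larger (367.72 vs 187.71 mm²).

layer 46 (z = 9.2 mm)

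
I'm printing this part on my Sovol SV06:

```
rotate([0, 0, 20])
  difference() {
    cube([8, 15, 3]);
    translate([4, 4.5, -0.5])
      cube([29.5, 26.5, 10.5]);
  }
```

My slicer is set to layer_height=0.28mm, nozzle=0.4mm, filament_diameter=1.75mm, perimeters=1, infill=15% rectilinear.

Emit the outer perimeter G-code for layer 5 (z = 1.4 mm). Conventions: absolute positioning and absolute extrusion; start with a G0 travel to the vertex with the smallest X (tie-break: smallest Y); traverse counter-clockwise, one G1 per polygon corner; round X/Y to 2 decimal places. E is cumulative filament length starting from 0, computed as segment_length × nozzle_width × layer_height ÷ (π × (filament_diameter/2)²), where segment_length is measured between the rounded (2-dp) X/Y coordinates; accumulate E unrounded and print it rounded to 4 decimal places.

At z = 1.4 mm: the 8×15 cube contributes its full rectangle; the 29.5×26.5 cube at (4, 4.5) contributes its full rectangle; After the difference (first − rest): starting from the 8×15 cube, the 29.5×26.5 cube at (4, 4.5) partially overlaps it — only the 42.00 mm² overlap (of its 781.75 mm²) is removed, clipping the outline — 1 connected region; (rotated 20° about Z; rotation is an isometry so areas/perimeters/island counts are preserved). The outline is a single polygon with 6 vertices. Extrusion per mm of travel: 0.4 × 0.28 / (π × 0.875²) = 0.046564. Accumulating E over each segment gives final E = 2.1415.

G0 X-5.13 Y14.10 Z1.40
G1 X0.00 Y0.00 E0.6987
G1 X7.52 Y2.74 E1.0713
G1 X5.98 Y6.96 E1.2805
G1 X2.22 Y5.60 E1.4667
G1 X-1.37 Y15.46 E1.9553
G1 X-5.13 Y14.10 E2.1415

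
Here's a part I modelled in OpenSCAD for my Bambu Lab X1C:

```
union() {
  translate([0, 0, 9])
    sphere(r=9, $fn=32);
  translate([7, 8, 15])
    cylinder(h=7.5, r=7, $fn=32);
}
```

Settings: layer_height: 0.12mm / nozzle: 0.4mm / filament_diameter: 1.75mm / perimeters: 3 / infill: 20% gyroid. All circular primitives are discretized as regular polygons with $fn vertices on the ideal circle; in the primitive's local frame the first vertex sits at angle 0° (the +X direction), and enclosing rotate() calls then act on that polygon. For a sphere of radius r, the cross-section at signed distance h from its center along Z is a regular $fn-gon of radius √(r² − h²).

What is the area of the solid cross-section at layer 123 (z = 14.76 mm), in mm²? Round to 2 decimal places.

At z = 14.76 mm: the sphere: section is a regular 32-gon, circumradius = √(r²−h²) = √(9²−5.76²) = 6.915 (area = (32/2)·6.915²·sin(360°/32) = 149.27 mm²); the cylinder at (7, 8) is not intersected at this z (z outside [15, 22.5]); Combining (union): only the r=9 sphere is present, so the union is just that shape — area = 149.27 mm². Overall, the cross-section is a single solid region. Net area = 149.27 mm².

149.27 mm²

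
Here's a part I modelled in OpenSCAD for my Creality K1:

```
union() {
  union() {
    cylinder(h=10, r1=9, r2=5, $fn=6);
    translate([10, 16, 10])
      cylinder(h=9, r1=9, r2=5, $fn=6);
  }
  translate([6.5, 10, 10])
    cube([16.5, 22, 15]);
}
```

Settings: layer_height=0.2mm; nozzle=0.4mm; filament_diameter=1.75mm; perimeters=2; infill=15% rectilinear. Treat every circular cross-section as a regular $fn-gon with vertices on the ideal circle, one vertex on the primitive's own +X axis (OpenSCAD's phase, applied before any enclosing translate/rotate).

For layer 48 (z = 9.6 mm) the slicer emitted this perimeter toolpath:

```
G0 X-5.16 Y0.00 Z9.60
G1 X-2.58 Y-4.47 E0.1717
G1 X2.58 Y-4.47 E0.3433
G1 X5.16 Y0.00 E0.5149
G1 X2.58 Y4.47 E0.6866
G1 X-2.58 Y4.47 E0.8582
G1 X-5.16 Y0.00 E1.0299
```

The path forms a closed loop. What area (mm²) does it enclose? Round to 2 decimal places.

69.20 mm²

Apply the shoelace formula to the sequence of (X, Y) vertices; enclosed area = 69.20 mm².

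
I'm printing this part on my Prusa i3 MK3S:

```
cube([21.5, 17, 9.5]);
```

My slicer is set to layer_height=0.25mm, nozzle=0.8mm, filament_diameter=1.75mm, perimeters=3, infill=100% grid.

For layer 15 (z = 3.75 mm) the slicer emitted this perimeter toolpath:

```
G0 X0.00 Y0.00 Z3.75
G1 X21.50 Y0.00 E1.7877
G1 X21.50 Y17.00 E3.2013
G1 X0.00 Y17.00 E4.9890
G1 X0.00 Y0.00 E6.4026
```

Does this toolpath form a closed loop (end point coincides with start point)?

yes

Start point (G0): (0.00, 0.00). End point (last G1): the path returns to the start — closed.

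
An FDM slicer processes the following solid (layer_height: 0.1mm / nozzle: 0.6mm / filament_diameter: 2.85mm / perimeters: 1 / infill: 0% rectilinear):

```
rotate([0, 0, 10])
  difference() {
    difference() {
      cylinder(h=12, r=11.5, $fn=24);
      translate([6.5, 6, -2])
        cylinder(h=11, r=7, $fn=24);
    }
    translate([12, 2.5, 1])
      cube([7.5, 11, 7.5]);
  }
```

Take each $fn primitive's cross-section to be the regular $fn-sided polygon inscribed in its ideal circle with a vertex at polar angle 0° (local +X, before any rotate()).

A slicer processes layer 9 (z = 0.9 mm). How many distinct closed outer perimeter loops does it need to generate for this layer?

1

At z = 0.9 mm: the r=11.5 cylinder gives a regular 24-gon of circumradius 11.5 (constant along its height); the r=7 cylinder at (6.5, 6) gives a regular 24-gon of circumradius 7 (constant along its height); After the difference (first − rest): starting from the r=11.5 cylinder, the r=7 cylinder at (6.5, 6) partially overlaps it — only the 101.66 mm² overlap (of its 152.19 mm²) is removed, clipping the outline — 1 connected region; the cube at (12, 2.5) is absent (z outside [1, 8.5]); After the difference (first − rest): none of the subtracted shapes is present at this height, so that combined region is unchanged — 1 connected region; (rotated 10° about Z; rotation is an isometry so areas/perimeters/island counts are preserved). The result has 1 disconnected region.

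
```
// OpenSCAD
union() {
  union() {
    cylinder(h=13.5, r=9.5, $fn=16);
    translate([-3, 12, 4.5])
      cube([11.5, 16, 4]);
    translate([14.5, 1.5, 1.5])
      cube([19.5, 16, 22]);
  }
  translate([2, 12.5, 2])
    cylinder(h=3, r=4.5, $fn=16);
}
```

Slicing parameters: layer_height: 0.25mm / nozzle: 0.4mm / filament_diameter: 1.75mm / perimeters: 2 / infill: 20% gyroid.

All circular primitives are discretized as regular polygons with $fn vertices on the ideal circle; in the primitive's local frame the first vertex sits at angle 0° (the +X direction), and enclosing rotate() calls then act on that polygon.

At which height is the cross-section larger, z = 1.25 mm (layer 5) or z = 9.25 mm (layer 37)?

layer 37 (z = 9.25 mm)

Layer 5 (z = 1.25): the r=9.5 cylinder gives a regular 16-gon of circumradius 9.5 (constant along its height) (area = (16/2)·9.500²·sin(360°/16) = 276.30 mm²); the cube at (-3, 12) is absent (z outside [4.5, 8.5]); the cube at (14.5, 1.5) is absent (z outside [1.5, 23.5]); Merging all regions: only the r=9.5 cylinder is present, so the union is just that shape — area = 276.30 mm²; the cylinder at (2, 12.5) is not intersected at this z (z outside [2, 5]); Taking the union: only that combined region is present, so the union is just that shape — area = 276.30 mm². So its area = 276.30 mm². Layer 37 (z = 9.25): the r=9.5 cylinder contributes a regular 16-gon of circumradius 9.5 (area = (16/2)·9.500²·sin(360°/16) = 276.30 mm²); the cube at (-3, 12) is not intersected at this z (z outside [4.5, 8.5]); the cube at (14.5, 1.5) (footprint 19.5×16) is included at this height (area 312.00 mm²); Merging all regions: the 2 present regions are separate (no shared area or edge), so areas and boundary lengths simply add and each stays a separate island — area = 588.30 mm²; the cylinder at (2, 12.5) is not intersected at this z (z outside [2, 5]); Combining (union): only the result so far is present, so the union is just that shape — area = 588.30 mm². So its area = 588.30 mm². Layer 37 is larger (588.30 vs 276.30 mm²).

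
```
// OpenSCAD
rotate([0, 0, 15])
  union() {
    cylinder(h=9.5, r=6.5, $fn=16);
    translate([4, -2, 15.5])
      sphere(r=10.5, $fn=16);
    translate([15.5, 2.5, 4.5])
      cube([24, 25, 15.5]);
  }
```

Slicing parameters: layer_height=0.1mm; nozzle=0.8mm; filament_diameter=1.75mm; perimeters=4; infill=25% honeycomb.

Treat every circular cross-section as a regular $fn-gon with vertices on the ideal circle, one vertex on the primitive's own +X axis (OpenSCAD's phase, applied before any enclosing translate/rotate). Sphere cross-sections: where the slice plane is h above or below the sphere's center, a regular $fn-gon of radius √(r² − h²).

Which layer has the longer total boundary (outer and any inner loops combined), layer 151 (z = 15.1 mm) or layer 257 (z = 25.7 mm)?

layer 151 (z = 15.1 mm)

Layer 151 (z = 15.1): the cylinder is absent (z outside [0, 9.5]); the sphere at (4, -2): section is a regular 16-gon, circumradius = √(r²−h²) = √(10.5²−0.4²) = 10.492 (perimeter = 2·16·10.492·sin(180°/16) = 65.50 mm); the 24×25 cube at (15.5, 2.5) contributes its full rectangle (perimeter 98.00 mm); Merging all regions: the 2 present regions are separate (no shared area or edge), so areas and boundary lengths simply add and each stays a separate island — boundary = 163.50 mm; (whole slice rotated 15° about Z — lengths, areas and connectivity unchanged). So its perimeter = 163.50 mm. Layer 257 (z = 25.7): the cylinder is not intersected at this z (z outside [0, 9.5]); the r=10.5 sphere at (4, -2) contributes a regular 16-gon of circumradius √(10.5²−10.2²) = 2.492 (perimeter = 2·16·2.492·sin(180°/16) = 15.56 mm); the cube at (15.5, 2.5) does not reach this height (z outside [4.5, 20]); Merging all regions: only the r=10.5 sphere at (4, -2) is present, so the union is just that shape — boundary = 15.56 mm; (whole slice rotated 15° about Z — lengths, areas and connectivity unchanged). So its perimeter = 15.56 mm. Layer 151 is larger (163.50 vs 15.56 mm).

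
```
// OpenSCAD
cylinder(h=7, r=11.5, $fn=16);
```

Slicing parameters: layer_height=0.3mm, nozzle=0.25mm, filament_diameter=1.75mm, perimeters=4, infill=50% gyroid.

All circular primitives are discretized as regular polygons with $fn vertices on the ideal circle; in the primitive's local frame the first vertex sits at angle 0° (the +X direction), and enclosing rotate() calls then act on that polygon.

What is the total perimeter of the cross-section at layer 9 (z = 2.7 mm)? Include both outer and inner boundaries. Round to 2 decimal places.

At z = 2.7 mm: the r=11.5 cylinder gives a regular 16-gon of circumradius 11.5 (constant along its height) (perimeter = 2·16·11.500·sin(180°/16) = 71.79 mm). Overall, the cross-section is a single solid region. Total boundary length (outer) = 71.79 mm.

71.79 mm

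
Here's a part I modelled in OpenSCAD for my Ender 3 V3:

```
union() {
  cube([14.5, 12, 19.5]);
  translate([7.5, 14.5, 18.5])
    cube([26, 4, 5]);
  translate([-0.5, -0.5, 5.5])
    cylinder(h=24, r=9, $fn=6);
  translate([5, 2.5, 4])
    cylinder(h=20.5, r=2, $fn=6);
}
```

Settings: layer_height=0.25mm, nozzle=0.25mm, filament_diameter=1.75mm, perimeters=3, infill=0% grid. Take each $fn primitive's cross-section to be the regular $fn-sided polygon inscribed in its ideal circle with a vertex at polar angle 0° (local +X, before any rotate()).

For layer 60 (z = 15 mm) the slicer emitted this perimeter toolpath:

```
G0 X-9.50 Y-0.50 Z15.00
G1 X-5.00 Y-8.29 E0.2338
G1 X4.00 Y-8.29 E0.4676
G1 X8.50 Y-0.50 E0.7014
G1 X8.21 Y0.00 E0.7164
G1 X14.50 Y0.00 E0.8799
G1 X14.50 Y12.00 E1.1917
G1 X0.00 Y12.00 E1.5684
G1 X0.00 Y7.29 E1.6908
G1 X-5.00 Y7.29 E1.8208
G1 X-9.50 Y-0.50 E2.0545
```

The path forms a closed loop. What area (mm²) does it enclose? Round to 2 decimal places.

Apply the shoelace formula to the sequence of (X, Y) vertices; enclosed area = 339.82 mm².

339.82 mm²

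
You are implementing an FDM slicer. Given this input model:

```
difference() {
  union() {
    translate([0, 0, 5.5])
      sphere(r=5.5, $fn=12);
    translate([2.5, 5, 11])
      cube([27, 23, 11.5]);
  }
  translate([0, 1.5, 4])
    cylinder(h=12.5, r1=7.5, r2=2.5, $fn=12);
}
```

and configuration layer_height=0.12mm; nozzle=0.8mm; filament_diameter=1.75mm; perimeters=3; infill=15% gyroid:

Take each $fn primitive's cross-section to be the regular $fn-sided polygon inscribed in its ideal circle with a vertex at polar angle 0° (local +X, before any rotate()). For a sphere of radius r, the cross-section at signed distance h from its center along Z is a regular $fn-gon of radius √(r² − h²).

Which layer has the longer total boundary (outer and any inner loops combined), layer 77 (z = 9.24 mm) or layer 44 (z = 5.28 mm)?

Layer 77 (z = 9.24): the r=5.5 sphere slices to a regular 12-gon of circumradius 4.033 (√(r²−h²) with h=3.74 from center) (perimeter = 2·12·4.033·sin(180°/12) = 25.05 mm); the cube at (2.5, 5) is not intersected at this z (z outside [11, 22.5]); Combining (union): only the r=5.5 sphere is present, so the union is just that shape — boundary = 25.05 mm; the cone at (0, 1.5) contributes a regular 12-gon of circumradius 5.404 (interpolated between r1=7.5 and r2=2.5 at t=0.419) (perimeter = 2·12·5.404·sin(180°/12) = 33.57 mm); Subtracting the remaining from the first: starting from the result so far, the cone at (0, 1.5) partially overlaps it — only the 48.25 mm² overlap (of its 87.61 mm²) is removed, clipping the outline — boundary = 9.21 mm. So its perimeter = 9.21 mm. Layer 44 (z = 5.28): the r=5.5 sphere slices to a regular 12-gon of circumradius 5.496 (√(r²−h²) with h=0.22 from center) (perimeter = 2·12·5.496·sin(180°/12) = 34.14 mm); the cube at (2.5, 5) does not reach this height (z outside [11, 22.5]); Merging all regions: only the r=5.5 sphere is present, so the union is just that shape — boundary = 34.14 mm; the cone at (0, 1.5) contributes a regular 12-gon of circumradius 6.988 (interpolated between r1=7.5 and r2=2.5 at t=0.102) (perimeter = 2·12·6.988·sin(180°/12) = 43.41 mm); Subtracting the remaining from the first: starting from that combined region, the cone at (0, 1.5) partially overlaps it — only the 90.56 mm² overlap (of its 146.50 mm²) is removed, clipping the outline — boundary = 11.43 mm. So its perimeter = 11.43 mm. Layer 44 is larger (11.43 vs 9.21 mm).

layer 44 (z = 5.28 mm)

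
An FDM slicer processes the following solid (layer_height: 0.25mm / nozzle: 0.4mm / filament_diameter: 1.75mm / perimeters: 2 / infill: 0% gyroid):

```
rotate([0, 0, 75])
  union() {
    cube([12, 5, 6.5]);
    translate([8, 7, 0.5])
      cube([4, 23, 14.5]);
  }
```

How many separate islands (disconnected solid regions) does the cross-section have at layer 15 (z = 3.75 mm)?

At z = 3.75 mm: the cube is present — its section is the full 12×5 rectangle; the 4×23 cube at (8, 7) contributes its full rectangle; Taking the union: the 2 present regions are separate (no shared area or edge), so areas and boundary lengths simply add and each stays a separate island — 2 connected regions; (whole slice rotated 75° about Z — lengths, areas and connectivity unchanged). Overall, the cross-section has 2 separate islands. Island count = 2.

2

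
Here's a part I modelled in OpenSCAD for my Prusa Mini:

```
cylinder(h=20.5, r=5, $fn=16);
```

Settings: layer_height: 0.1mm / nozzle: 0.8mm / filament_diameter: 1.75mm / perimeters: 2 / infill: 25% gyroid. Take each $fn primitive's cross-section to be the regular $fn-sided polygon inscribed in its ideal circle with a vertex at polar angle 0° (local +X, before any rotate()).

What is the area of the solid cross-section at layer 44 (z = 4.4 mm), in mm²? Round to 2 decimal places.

76.54 mm²

At z = 4.4 mm: the r=5 cylinder contributes a regular 16-gon of circumradius 5 (area = (16/2)·5.000²·sin(360°/16) = 76.54 mm²). Overall, the cross-section is a single solid region. Net area = 76.54 mm².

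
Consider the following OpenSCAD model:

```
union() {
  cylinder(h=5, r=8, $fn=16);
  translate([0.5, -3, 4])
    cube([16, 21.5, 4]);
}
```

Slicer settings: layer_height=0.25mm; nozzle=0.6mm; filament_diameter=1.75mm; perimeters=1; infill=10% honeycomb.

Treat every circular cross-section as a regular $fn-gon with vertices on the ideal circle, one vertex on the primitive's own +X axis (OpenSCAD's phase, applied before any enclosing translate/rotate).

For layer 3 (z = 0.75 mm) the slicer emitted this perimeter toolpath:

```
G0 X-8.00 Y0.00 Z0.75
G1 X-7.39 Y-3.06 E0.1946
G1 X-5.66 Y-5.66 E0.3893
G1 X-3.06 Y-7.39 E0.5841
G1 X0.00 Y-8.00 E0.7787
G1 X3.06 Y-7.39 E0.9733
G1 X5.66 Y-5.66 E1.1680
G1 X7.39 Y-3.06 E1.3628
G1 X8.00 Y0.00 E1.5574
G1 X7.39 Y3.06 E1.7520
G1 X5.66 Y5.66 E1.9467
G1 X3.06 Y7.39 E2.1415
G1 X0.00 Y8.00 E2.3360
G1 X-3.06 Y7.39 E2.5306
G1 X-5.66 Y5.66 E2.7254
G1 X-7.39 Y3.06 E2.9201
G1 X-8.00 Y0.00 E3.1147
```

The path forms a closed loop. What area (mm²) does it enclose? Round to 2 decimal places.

Apply the shoelace formula to the sequence of (X, Y) vertices; enclosed area = 195.95 mm².

195.95 mm²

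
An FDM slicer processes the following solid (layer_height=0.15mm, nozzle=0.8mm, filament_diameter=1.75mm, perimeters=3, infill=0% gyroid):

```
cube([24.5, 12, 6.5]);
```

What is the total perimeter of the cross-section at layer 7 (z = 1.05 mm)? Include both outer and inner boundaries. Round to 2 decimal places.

At z = 1.05 mm: the 24.5×12 cube contributes its full rectangle (perimeter 73.00 mm). Overall, the cross-section is a single solid region. Total boundary length (outer) = 73.00 mm.

73.00 mm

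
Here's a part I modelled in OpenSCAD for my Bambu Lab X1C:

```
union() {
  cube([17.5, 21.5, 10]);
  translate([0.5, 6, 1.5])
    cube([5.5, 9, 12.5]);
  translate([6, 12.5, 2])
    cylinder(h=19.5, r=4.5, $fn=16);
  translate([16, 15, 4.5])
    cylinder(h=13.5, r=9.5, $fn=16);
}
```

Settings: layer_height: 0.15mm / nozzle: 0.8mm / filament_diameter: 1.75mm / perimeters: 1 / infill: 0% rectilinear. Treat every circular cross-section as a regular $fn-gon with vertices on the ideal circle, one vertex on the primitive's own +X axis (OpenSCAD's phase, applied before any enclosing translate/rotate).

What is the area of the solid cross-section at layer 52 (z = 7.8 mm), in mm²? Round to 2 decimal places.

At z = 7.8 mm: the 17.5×21.5 cube contributes its full rectangle (area 376.25 mm²); the cube at (0.5, 6) is present — its section is the full 5.5×9 rectangle (area 49.50 mm²); the r=4.5 cylinder at (6, 12.5) gives a regular 16-gon of circumradius 4.5 (constant along its height) (area = (16/2)·4.500²·sin(360°/16) = 61.99 mm²); the r=9.5 cylinder at (16, 15) contributes a regular 16-gon of circumradius 9.5 (area = (16/2)·9.500²·sin(360°/16) = 276.30 mm²); Taking the union: the regions partially overlap — summed areas 764.04 mm² minus the doubly-counted overlap 259.97 mm² gives 504.07 mm² — area = 504.07 mm². Overall, the cross-section is a single solid region. Net area = 504.07 mm².

504.07 mm²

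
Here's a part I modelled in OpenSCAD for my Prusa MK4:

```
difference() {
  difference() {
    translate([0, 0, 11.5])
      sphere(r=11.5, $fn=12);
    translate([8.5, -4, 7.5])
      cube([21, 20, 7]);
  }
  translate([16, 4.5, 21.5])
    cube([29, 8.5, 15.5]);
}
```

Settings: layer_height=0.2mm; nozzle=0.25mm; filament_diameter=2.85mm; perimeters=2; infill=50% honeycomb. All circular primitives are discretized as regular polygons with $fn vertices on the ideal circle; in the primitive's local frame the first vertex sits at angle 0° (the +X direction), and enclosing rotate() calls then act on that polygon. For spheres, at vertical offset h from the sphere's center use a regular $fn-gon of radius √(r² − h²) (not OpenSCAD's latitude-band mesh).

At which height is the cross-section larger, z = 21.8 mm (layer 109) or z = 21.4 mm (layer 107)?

layer 107 (z = 21.4 mm)

Layer 109 (z = 21.8): the sphere: section is a regular 12-gon, circumradius = √(r²−h²) = √(11.5²−10.3²) = 5.115 (area = (12/2)·5.115²·sin(360°/12) = 78.48 mm²); the cube at (8.5, -4) is absent (z outside [7.5, 14.5]); Subtracting the remaining from the first: none of the subtracted shapes is present at this height, so the r=11.5 sphere is unchanged — area = 78.48 mm²; the 29×8.5 cube at (16, 4.5) contributes its full rectangle (area 246.50 mm²); Taking the first minus the rest: starting from that combined region (78.48 mm²), the 29×8.5 cube at (16, 4.5) misses the remaining region (no effect) — area = 78.48 mm². So its area = 78.48 mm². Layer 107 (z = 21.4): the r=11.5 sphere contributes a regular 12-gon of circumradius √(11.5²−9.9²) = 5.851 (area = (12/2)·5.851²·sin(360°/12) = 102.72 mm²); the cube at (8.5, -4) does not reach this height (z outside [7.5, 14.5]); Taking the first minus the rest: none of the subtracted shapes is present at this height, so the r=11.5 sphere is unchanged — area = 102.72 mm²; the cube at (16, 4.5) does not reach this height (z outside [21.5, 37]); Subtracting the remaining from the first: none of the subtracted shapes is present at this height, so that combined region is unchanged — area = 102.72 mm². So its area = 102.72 mm². Layer 107 is larger (102.72 vs 78.48 mm²).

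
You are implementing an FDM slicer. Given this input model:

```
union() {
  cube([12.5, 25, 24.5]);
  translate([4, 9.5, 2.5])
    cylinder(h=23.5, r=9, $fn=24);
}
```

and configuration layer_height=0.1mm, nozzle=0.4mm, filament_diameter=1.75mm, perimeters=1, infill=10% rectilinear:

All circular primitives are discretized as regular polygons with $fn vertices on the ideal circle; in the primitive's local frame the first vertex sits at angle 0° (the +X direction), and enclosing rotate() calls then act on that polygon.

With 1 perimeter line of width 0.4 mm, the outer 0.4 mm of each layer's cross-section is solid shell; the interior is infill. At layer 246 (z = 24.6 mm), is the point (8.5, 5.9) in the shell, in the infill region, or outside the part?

At z = 24.6 mm: the cube is absent (z outside [0, 24.5]); the cylinder at (4, 9.5): section is a regular 24-gon, circumradius r=9; Taking the union: only the r=9 cylinder at (4, 9.5) is present, so the union is just that shape — 1 connected region. Overall, the cross-section is a single solid region. The nearest boundary edge runs (10.36, 3.14)→(11.79, 5.00); distance from the point to it = 3.16 mm. The point is inside the cross-section and 3.16 mm from the nearest boundary — more than the 0.4 mm shell width (1 × 0.4), so it's in the infill interior.

infill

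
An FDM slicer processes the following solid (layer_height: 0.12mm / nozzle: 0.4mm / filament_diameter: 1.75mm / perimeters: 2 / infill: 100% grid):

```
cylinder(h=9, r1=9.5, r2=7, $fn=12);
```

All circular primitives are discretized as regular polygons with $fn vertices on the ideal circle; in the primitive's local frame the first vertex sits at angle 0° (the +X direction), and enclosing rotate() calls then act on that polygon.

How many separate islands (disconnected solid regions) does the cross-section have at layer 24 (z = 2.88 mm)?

At z = 2.88 mm: the cone: at t=0.320 of its height the radius interpolates to r₁+(r₂−r₁)t = 8.700, giving a regular 12-gon of that circumradius. Overall, the cross-section is a single solid region. Island count = 1.

1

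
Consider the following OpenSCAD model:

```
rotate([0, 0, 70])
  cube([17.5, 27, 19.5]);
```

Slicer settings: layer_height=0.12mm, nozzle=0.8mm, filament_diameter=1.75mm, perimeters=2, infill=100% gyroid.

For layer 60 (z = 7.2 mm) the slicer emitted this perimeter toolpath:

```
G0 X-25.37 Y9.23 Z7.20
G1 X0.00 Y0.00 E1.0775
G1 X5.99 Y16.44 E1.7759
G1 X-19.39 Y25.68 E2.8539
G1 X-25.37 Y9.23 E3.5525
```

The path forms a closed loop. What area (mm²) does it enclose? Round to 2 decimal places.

472.56 mm²

Apply the shoelace formula to the sequence of (X, Y) vertices; enclosed area = 472.56 mm².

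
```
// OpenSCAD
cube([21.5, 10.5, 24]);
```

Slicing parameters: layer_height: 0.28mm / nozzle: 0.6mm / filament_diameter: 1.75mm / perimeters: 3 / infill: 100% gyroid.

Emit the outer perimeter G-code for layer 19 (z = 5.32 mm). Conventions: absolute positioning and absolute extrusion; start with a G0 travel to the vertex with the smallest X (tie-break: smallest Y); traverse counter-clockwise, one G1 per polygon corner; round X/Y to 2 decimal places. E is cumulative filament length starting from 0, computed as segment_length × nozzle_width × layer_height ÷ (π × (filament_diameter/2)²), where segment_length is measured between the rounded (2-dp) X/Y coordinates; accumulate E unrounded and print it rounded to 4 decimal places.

At z = 5.32 mm: the cube (footprint 21.5×10.5) is included at this height. The outline is a single polygon with 4 vertices. Extrusion per mm of travel: 0.6 × 0.28 / (π × 0.875²) = 0.069846. Accumulating E over each segment gives final E = 4.4702.

G0 X0.00 Y0.00 Z5.32
G1 X21.50 Y0.00 E1.5017
G1 X21.50 Y10.50 E2.2351
G1 X0.00 Y10.50 E3.7368
G1 X0.00 Y0.00 E4.4702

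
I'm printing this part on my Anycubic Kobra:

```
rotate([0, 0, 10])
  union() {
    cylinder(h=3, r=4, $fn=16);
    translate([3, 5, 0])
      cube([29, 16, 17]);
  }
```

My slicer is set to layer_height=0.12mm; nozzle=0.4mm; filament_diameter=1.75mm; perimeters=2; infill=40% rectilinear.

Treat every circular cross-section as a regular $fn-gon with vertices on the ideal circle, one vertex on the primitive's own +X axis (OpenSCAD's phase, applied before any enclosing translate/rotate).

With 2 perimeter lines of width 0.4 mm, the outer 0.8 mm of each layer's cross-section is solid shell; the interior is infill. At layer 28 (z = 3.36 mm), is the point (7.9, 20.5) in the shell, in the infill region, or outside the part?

infill

At z = 3.36 mm: the cylinder is not intersected at this z (z outside [0, 3]); the cube at (3, 5) (footprint 29×16) is included at this height; Merging all regions: only the 29×16 cube at (3, 5) is present, so the union is just that shape — 1 connected region; (rotated 10° about Z; rotation is an isometry so areas/perimeters/island counts are preserved). Overall, the cross-section is a single solid region. Undo the 10° rotation: the query point maps to (11.340, 18.817) in the un-rotated model frame. The nearest boundary edge runs (32.00, 21.00)→(3.00, 21.00); distance from the point to it = 2.18 mm. The point is inside the cross-section and 2.18 mm from the nearest boundary — more than the 0.8 mm shell width (2 × 0.4), so it's in the infill interior.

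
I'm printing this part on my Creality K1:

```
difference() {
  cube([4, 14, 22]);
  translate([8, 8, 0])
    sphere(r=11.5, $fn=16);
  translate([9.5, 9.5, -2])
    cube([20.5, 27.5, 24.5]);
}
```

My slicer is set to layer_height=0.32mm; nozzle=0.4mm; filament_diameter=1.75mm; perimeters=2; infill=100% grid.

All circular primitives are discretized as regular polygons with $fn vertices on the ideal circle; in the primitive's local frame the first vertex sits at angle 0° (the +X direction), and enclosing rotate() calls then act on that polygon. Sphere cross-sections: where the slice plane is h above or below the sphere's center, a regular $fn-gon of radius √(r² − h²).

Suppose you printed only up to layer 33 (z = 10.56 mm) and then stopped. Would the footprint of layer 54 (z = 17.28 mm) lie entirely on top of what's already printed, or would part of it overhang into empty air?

part overhangs

Compare the two slices. At z = 10.56: the 4×14 cube contributes its full rectangle (area 56.00 mm²); the r=11.5 sphere at (8, 8) contributes a regular 16-gon of circumradius √(11.5²−10.56²) = 4.554 (area = (16/2)·4.554²·sin(360°/16) = 63.48 mm²); the cube at (9.5, 9.5) is present — its section is the full 20.5×27.5 rectangle (area 563.75 mm²); Subtracting the remaining from the first: starting from the 4×14 cube (56.00 mm²), the r=11.5 sphere at (8, 8) partially overlaps it — only the 1.39 mm² overlap (of its 63.48 mm²) is removed, clipping the outline; the 20.5×27.5 cube at (9.5, 9.5) misses the remaining region (no effect) — area = 54.61 mm². At z = 17.28: the cube is present — its section is the full 4×14 rectangle (area 56.00 mm²); the sphere at (8, 8) does not reach this height (|z−center|=17.280 > r=11.5); the cube at (9.5, 9.5) is present — its section is the full 20.5×27.5 rectangle (area 563.75 mm²); Taking the first minus the rest: starting from the 4×14 cube (56.00 mm²), the 20.5×27.5 cube at (9.5, 9.5) misses the remaining region (no effect) — area = 56.00 mm². Checking containment: at z = 17.28 the cross-section extends beyond the z = 10.56 cross-section by about 1.39 mm².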